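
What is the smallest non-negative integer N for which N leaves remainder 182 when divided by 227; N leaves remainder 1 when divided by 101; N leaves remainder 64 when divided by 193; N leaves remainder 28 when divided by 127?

The moduli are pairwise coprime; M = 227·101·193·127 = 561963697.
M/227 = 2475611; 2475611 ≡ 176 (mod 227); 176·89 ≡ 1, so inverse 89.
M/101 = 5563997; 5563997 ≡ 8 (mod 101); 8·38 ≡ 1, so inverse 38.
M/193 = 2911729; 2911729 ≡ 131 (mod 193); 131·28 ≡ 1, so inverse 28.
M/127 = 4424911; 4424911 ≡ 104 (mod 127); 104·11 ≡ 1, so inverse 11.
N ≡ 182·2475611·89 + 1·5563997·38 + 64·2911729·28 + 28·4424911·11 = 46892069820.
46892069820 mod 561963697 = 249082969.

249082969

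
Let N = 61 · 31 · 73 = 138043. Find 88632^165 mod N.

Mod 61: 88632 ≡ 60; by Fermat, exponent reduces to 165 mod 60 = 45; 60^45 ≡ 60 (mod 61).
Mod 31: 88632 ≡ 3; by Fermat, exponent reduces to 165 mod 30 = 15; 3^15 ≡ 30 (mod 31).
Mod 73: 88632 ≡ 10; by Fermat, exponent reduces to 165 mod 72 = 21; 10^21 ≡ 63 (mod 73).
Combine by CRT: x ≡ 60 (mod 61), x ≡ 30 (mod 31), x ≡ 63 (mod 73) ⇒ x ≡ 81312 (mod 138043).

81312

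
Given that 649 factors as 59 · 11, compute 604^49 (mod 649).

362

Mod 59: 604 ≡ 14; 14^49 ≡ 8 (mod 59).
Mod 11: 604 ≡ 10; by Fermat, exponent reduces to 49 mod 10 = 9; 10^9 ≡ 10 (mod 11).
Combine by CRT: x ≡ 8 (mod 59), x ≡ 10 (mod 11) ⇒ x ≡ 362 (mod 649).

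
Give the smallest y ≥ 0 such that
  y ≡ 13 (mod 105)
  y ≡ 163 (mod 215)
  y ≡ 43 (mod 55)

47893

Combine the congruences pairwise.
gcd(105, 215) = 5 and 5 | (163 − 13), so the pair is consistent; merging gives y ≡ 2743 (mod 4515), where 4515 = lcm(105, 215).
gcd(4515, 55) = 5 and 5 | (43 − 2743), so the pair is consistent; merging gives y ≡ 47893 (mod 49665), where 49665 = lcm(4515, 55).
The solution is unique modulo lcm(105, 215, 55) = 49665.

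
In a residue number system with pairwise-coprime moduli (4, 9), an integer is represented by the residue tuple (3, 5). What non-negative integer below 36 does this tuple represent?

Combine the congruences pairwise.
From x ≡ 3 (mod 4) write x = 3 + 4t. Substituting into x ≡ 5 (mod 9) gives 4t ≡ 2 (mod 9), and since 4⁻¹ ≡ 7 (mod 9), t ≡ 5. Hence x ≡ 3 + 4·5 = 23 (mod 36).

23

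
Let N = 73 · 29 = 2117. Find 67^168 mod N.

1451

Mod 73: 67 ≡ 67; by Fermat, exponent reduces to 168 mod 72 = 24; 67^24 ≡ 64 (mod 73).
Mod 29: 67 ≡ 9; since 28 | 168, by Fermat 9^168 ≡ 1 (mod 29).
Combine by CRT: x ≡ 64 (mod 73), x ≡ 1 (mod 29) ⇒ x ≡ 1451 (mod 2117).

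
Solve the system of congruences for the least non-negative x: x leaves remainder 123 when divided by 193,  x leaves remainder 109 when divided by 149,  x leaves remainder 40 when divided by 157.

From x ≡ 123 (mod 193) write x = 123 + 193t. Substituting into x ≡ 109 (mod 149) gives 193t ≡ 135 (mod 149), and since 44⁻¹ ≡ 105 (mod 149), t ≡ 20. Hence x ≡ 123 + 193·20 = 3983 (mod 28757).
From x ≡ 3983 (mod 28757) write x = 3983 + 28757t. Substituting into x ≡ 40 (mod 157) gives 28757t ≡ 139 (mod 157), and since 26⁻¹ ≡ 151 (mod 157), t ≡ 108. Hence x ≡ 3983 + 28757·108 = 3109739 (mod 4514849).

3109739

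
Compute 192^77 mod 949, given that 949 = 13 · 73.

849

Mod 13: 192 ≡ 10; by Fermat, exponent reduces to 77 mod 12 = 5; 10^5 ≡ 4 (mod 13).
Mod 73: 192 ≡ 46; by Fermat, exponent reduces to 77 mod 72 = 5; 46^5 ≡ 46 (mod 73).
Combine by CRT: x ≡ 4 (mod 13), x ≡ 46 (mod 73) ⇒ x ≡ 849 (mod 949).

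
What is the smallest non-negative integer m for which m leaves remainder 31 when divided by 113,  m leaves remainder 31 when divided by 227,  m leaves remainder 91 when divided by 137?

487400

From m ≡ 31 (mod 113) write m = 31 + 113t. Substituting into m ≡ 31 (mod 227) gives 113t ≡ 0 (mod 227), and since 113⁻¹ ≡ 225 (mod 227), t ≡ 0. Hence m ≡ 31 + 113·0 = 31 (mod 25651).
From m ≡ 31 (mod 25651) write m = 31 + 25651t. Substituting into m ≡ 91 (mod 137) gives 25651t ≡ 60 (mod 137), and since 32⁻¹ ≡ 30 (mod 137), t ≡ 19. Hence m ≡ 31 + 25651·19 = 487400 (mod 3514187).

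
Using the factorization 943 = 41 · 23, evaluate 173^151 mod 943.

Mod 41: 173 ≡ 9; by Fermat, exponent reduces to 151 mod 40 = 31; 9^31 ≡ 32 (mod 41).
Mod 23: 173 ≡ 12; by Fermat, exponent reduces to 151 mod 22 = 19; 12^19 ≡ 8 (mod 23).
Combine by CRT: x ≡ 32 (mod 41), x ≡ 8 (mod 23) ⇒ x ≡ 606 (mod 943).

606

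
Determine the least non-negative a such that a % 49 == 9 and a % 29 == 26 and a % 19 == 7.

The moduli are pairwise coprime; N = 49·29·19 = 26999.
N/49 = 551; 551 ≡ 12 (mod 49); 12·45 ≡ 1, so inverse 45.
N/29 = 931; 931 ≡ 3 (mod 29); 3·10 ≡ 1, so inverse 10.
N/19 = 1421; 1421 ≡ 15 (mod 19); 15·14 ≡ 1, so inverse 14.
a ≡ 9·551·45 + 26·931·10 + 7·1421·14 = 604473.
604473 mod 26999 = 10495.

10495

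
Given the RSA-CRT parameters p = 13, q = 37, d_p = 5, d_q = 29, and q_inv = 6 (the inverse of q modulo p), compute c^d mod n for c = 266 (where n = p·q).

m₁ = c^(d_p) mod p: c ≡ 6 (mod 13), and 6^5 mod 13 = 2.
m₂ = c^(d_q) mod q: c ≡ 7 (mod 37), and 7^29 mod 37 = 12.
h = q_inv·(m₁ − m₂) mod p = 6·(2 − 12) mod 13 = 5.
m = m₂ + h·q = 12 + 5·37 = 197.

197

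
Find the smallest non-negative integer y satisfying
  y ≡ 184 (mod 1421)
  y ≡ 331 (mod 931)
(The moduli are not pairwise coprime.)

gcd(1421, 931) = 49 and 49 | (331 − 184), so the pair is consistent; merging gives y ≡ 8710 (mod 26999), where 26999 = lcm(1421, 931).
The solution is unique modulo lcm(1421, 931) = 26999.

8710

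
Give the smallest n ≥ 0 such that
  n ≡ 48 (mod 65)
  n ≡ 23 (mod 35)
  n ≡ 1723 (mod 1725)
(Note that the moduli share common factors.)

34498

gcd(65, 35) = 5 and 5 | (23 − 48), so the pair is consistent; merging gives n ≡ 373 (mod 455), where 455 = lcm(65, 35).
gcd(455, 1725) = 5 and 5 | (1723 − 373), so the pair is consistent; merging gives n ≡ 34498 (mod 156975), where 156975 = lcm(455, 1725).
The solution is unique modulo lcm(65, 35, 1725) = 156975.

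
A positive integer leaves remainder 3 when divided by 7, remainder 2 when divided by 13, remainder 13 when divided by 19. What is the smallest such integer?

1172

The moduli are pairwise coprime; N = 7·13·19 = 1729.
N/7 = 247; 247 ≡ 2 (mod 7); 2·4 ≡ 1, so inverse 4.
N/13 = 133; 133 ≡ 3 (mod 13); 3·9 ≡ 1, so inverse 9.
N/19 = 91; 91 ≡ 15 (mod 19); 15·14 ≡ 1, so inverse 14.
k ≡ 3·247·4 + 2·133·9 + 13·91·14 = 21920.
21920 mod 1729 = 1172.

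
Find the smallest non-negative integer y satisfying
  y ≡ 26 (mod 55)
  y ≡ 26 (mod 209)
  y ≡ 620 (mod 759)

18836

Combine the congruences pairwise.
gcd(55, 209) = 11 and 11 | (26 − 26), so the pair is consistent; merging gives y ≡ 26 (mod 1045), where 1045 = lcm(55, 209).
gcd(1045, 759) = 11 and 11 | (620 − 26), so the pair is consistent; merging gives y ≡ 18836 (mod 72105), where 72105 = lcm(1045, 759).
The solution is unique modulo lcm(55, 209, 759) = 72105.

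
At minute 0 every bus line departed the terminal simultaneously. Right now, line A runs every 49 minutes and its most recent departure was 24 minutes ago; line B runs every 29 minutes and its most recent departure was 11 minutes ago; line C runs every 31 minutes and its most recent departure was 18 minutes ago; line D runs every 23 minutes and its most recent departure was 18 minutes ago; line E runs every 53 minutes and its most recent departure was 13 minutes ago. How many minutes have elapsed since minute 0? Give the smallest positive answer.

50185236

The moduli are pairwise coprime; N = 49·29·31·23·53 = 53698169.
N/49 = 1095881; 1095881 ≡ 45 (mod 49); 45·12 ≡ 1, so inverse 12.
N/29 = 1851661; 1851661 ≡ 11 (mod 29); 11·8 ≡ 1, so inverse 8.
N/31 = 1732199; 1732199 ≡ 12 (mod 31); 12·13 ≡ 1, so inverse 13.
N/23 = 2334703; 2334703 ≡ 19 (mod 23); 19·17 ≡ 1, so inverse 17.
N/53 = 1013173; 1013173 ≡ 25 (mod 53); 25·17 ≡ 1, so inverse 17.
t ≡ 24·1095881·12 + 11·1851661·8 + 18·1732199·13 + 18·2334703·17 + 13·1013173·17 = 1822224813.
1822224813 mod 53698169 = 50185236.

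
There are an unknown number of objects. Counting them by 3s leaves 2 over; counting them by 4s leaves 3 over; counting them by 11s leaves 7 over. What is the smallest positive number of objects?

95

The moduli are pairwise coprime; M = 3·4·11 = 132.
M/3 = 44; 44 ≡ 2 (mod 3); 2·2 ≡ 1, so inverse 2.
M/4 = 33; 33 ≡ 1 (mod 4), inverse 1.
M/11 = 12; 12 ≡ 1 (mod 11), inverse 1.
N ≡ 2·44·2 + 3·33·1 + 7·12·1 = 359.
359 mod 132 = 95.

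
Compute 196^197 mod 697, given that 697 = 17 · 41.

Mod 17: 196 ≡ 9; by Fermat, exponent reduces to 197 mod 16 = 5; 9^5 ≡ 8 (mod 17).
Mod 41: 196 ≡ 32; by Fermat, exponent reduces to 197 mod 40 = 37; 32^37 ≡ 32 (mod 41).
Combine by CRT: x ≡ 8 (mod 17), x ≡ 32 (mod 41) ⇒ x ≡ 688 (mod 697).

688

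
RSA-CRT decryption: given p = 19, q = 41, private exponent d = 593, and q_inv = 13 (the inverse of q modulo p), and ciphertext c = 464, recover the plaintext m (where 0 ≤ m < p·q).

563

d_p = d mod (p−1) = 593 mod 18 = 17; d_q = d mod (q−1) = 33.
m₁ = c^(d_p) mod p: c ≡ 8 (mod 19), and 8^17 mod 19 = 12.
m₂ = c^(d_q) mod q: c ≡ 13 (mod 41), and 13^33 mod 41 = 30.
h = q_inv·(m₁ − m₂) mod p = 13·(12 − 30) mod 19 = 13.
m = m₂ + h·q = 30 + 13·41 = 563.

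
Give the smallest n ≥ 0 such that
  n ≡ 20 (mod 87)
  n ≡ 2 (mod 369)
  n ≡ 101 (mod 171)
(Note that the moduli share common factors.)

108857

gcd(87, 369) = 3 and 3 | (2 − 20), so the pair is consistent; merging gives n ≡ 1847 (mod 10701), where 10701 = lcm(87, 369).
gcd(10701, 171) = 9 and 9 | (101 − 1847), so the pair is consistent; merging gives n ≡ 108857 (mod 203319), where 203319 = lcm(10701, 171).
The solution is unique modulo lcm(87, 369, 171) = 203319.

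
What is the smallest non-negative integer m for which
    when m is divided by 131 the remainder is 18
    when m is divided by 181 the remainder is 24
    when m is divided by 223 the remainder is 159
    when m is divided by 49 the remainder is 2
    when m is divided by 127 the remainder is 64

From m ≡ 18 (mod 131) write m = 18 + 131t. Substituting into m ≡ 24 (mod 181) gives 131t ≡ 6 (mod 181), and since 131⁻¹ ≡ 76 (mod 181), t ≡ 94. Hence m ≡ 18 + 131·94 = 12332 (mod 23711).
From m ≡ 12332 (mod 23711) write m = 12332 + 23711t. Substituting into m ≡ 159 (mod 223) gives 23711t ≡ 92 (mod 223), and since 73⁻¹ ≡ 55 (mod 223), t ≡ 154. Hence m ≡ 12332 + 23711·154 = 3663826 (mod 5287553).
From m ≡ 3663826 (mod 5287553) write m = 3663826 + 5287553t. Substituting into m ≡ 2 (mod 49) gives 5287553t ≡ 4 (mod 49), and since 12⁻¹ ≡ 45 (mod 49), t ≡ 33. Hence m ≡ 3663826 + 5287553·33 = 178153075 (mod 259090097).
From m ≡ 178153075 (mod 259090097) write m = 178153075 + 259090097t. Substituting into m ≡ 64 (mod 127) gives 259090097t ≡ 49 (mod 127), and since 64⁻¹ ≡ 2 (mod 127), t ≡ 98. Hence m ≡ 178153075 + 259090097·98 = 25568982581 (mod 32904442319).

25568982581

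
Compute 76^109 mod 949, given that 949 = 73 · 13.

76

Mod 73: 76 ≡ 3; by Fermat, exponent reduces to 109 mod 72 = 37; 3^37 ≡ 3 (mod 73).
Mod 13: 76 ≡ 11; by Fermat, exponent reduces to 109 mod 12 = 1; 11^1 ≡ 11 (mod 13).
Combine by CRT: x ≡ 3 (mod 73), x ≡ 11 (mod 13) ⇒ x ≡ 76 (mod 949).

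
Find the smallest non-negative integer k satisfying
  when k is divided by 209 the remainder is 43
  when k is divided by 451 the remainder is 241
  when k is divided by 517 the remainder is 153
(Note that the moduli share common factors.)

gcd(209, 451) = 11 and 11 | (241 − 43), so the pair is consistent; merging gives k ≡ 6104 (mod 8569), where 8569 = lcm(209, 451).
gcd(8569, 517) = 11 and 11 | (153 − 6104), so the pair is consistent; merging gives k ≡ 177484 (mod 402743), where 402743 = lcm(8569, 517).
The solution is unique modulo lcm(209, 451, 517) = 402743.

177484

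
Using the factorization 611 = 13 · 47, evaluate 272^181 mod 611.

441

Mod 13: 272 ≡ 12; by Fermat, exponent reduces to 181 mod 12 = 1; 12^1 ≡ 12 (mod 13).
Mod 47: 272 ≡ 37; by Fermat, exponent reduces to 181 mod 46 = 43; 37^43 ≡ 18 (mod 47).
Combine by CRT: x ≡ 12 (mod 13), x ≡ 18 (mod 47) ⇒ x ≡ 441 (mod 611).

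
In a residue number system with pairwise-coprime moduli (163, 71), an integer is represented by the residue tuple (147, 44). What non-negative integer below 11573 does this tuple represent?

2103

Combine the congruences pairwise.
From x ≡ 147 (mod 163) write x = 147 + 163t. Substituting into x ≡ 44 (mod 71) gives 163t ≡ 39 (mod 71), and since 21⁻¹ ≡ 44 (mod 71), t ≡ 12. Hence x ≡ 147 + 163·12 = 2103 (mod 11573).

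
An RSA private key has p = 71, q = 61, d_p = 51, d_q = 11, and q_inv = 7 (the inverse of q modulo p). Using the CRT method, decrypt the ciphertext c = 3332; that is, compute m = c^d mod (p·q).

m₁ = c^(d_p) mod p: c ≡ 66 (mod 71), and 66^51 mod 71 = 66.
m₂ = c^(d_q) mod q: c ≡ 38 (mod 61), and 38^11 mod 61 = 23.
h = q_inv·(m₁ − m₂) mod p = 7·(66 − 23) mod 71 = 17.
m = m₂ + h·q = 23 + 17·61 = 1060.

1060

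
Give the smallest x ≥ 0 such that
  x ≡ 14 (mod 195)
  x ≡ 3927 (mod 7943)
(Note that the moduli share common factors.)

gcd(195, 7943) = 13 and 13 | (3927 − 14), so the pair is consistent; merging gives x ≡ 35699 (mod 119145), where 119145 = lcm(195, 7943).
The solution is unique modulo lcm(195, 7943) = 119145.

35699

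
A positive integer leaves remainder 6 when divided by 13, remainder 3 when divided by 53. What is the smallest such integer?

From t ≡ 6 (mod 13) write t = 6 + 13s. Substituting into t ≡ 3 (mod 53) gives 13s ≡ 50 (mod 53), and since 13⁻¹ ≡ 49 (mod 53), s ≡ 12. Hence t ≡ 6 + 13·12 = 162 (mod 689).

162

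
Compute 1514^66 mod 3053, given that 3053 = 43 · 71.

471

Mod 43: 1514 ≡ 9; by Fermat, exponent reduces to 66 mod 42 = 24; 9^24 ≡ 41 (mod 43).
Mod 71: 1514 ≡ 23; 23^66 ≡ 45 (mod 71).
Combine by CRT: x ≡ 41 (mod 43), x ≡ 45 (mod 71) ⇒ x ≡ 471 (mod 3053).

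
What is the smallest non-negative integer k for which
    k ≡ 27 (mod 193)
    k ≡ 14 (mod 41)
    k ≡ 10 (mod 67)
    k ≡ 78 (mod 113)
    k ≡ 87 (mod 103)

The moduli are pairwise coprime; N = 193·41·67·113·103 = 6170660269.
N/193 = 31972333; 31972333 ≡ 146 (mod 193); 146·78 ≡ 1, so inverse 78.
N/41 = 150503909; 150503909 ≡ 2 (mod 41); 2·21 ≡ 1, so inverse 21.
N/67 = 92099407; 92099407 ≡ 1 (mod 67), inverse 1.
N/113 = 54607613; 54607613 ≡ 24 (mod 113); 24·33 ≡ 1, so inverse 33.
N/103 = 59909323; 59909323 ≡ 94 (mod 103); 94·80 ≡ 1, so inverse 80.
k ≡ 27·31972333·78 + 14·150503909·21 + 10·92099407·1 + 78·54607613·33 + 87·59909323·80 = 670031760556.
670031760556 mod 6170660269 = 3600451504.

3600451504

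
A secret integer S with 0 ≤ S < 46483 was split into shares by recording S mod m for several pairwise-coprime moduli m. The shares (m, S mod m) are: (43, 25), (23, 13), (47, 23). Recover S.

7120

The moduli are pairwise coprime; N = 43·23·47 = 46483.
N/43 = 1081; 1081 ≡ 6 (mod 43); 6·36 ≡ 1, so inverse 36.
N/23 = 2021; 2021 ≡ 20 (mod 23); 20·15 ≡ 1, so inverse 15.
N/47 = 989; 989 ≡ 2 (mod 47); 2·24 ≡ 1, so inverse 24.
S ≡ 25·1081·36 + 13·2021·15 + 23·989·24 = 1912923.
1912923 mod 46483 = 7120.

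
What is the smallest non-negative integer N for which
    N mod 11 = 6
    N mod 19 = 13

127

From N ≡ 6 (mod 11) write N = 6 + 11t. Substituting into N ≡ 13 (mod 19) gives 11t ≡ 7 (mod 19), and since 11⁻¹ ≡ 7 (mod 19), t ≡ 11. Hence N ≡ 6 + 11·11 = 127 (mod 209).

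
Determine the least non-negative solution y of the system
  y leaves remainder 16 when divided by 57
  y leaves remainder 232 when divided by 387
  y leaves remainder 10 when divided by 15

gcd(57, 387) = 3 and 3 | (232 − 16), so the pair is consistent; merging gives y ≡ 7198 (mod 7353), where 7353 = lcm(57, 387).
gcd(7353, 15) = 3 and 3 | (10 − 7198), so the pair is consistent; merging gives y ≡ 36610 (mod 36765), where 36765 = lcm(7353, 15).
The solution is unique modulo lcm(57, 387, 15) = 36765.

36610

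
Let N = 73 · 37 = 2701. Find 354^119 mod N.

2297

Mod 73: 354 ≡ 62; by Fermat, exponent reduces to 119 mod 72 = 47; 62^47 ≡ 34 (mod 73).
Mod 37: 354 ≡ 21; by Fermat, exponent reduces to 119 mod 36 = 11; 21^11 ≡ 3 (mod 37).
Combine by CRT: x ≡ 34 (mod 73), x ≡ 3 (mod 37) ⇒ x ≡ 2297 (mod 2701).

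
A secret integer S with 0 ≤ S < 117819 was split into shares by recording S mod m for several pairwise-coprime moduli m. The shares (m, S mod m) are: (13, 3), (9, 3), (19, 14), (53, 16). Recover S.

The moduli are pairwise coprime; N = 13·9·19·53 = 117819.
N/13 = 9063; 9063 ≡ 2 (mod 13); 2·7 ≡ 1, so inverse 7.
N/9 = 13091; 13091 ≡ 5 (mod 9); 5·2 ≡ 1, so inverse 2.
N/19 = 6201; 6201 ≡ 7 (mod 19); 7·11 ≡ 1, so inverse 11.
N/53 = 2223; 2223 ≡ 50 (mod 53); 50·35 ≡ 1, so inverse 35.
S ≡ 3·9063·7 + 3·13091·2 + 14·6201·11 + 16·2223·35 = 2468703.
2468703 mod 117819 = 112323.

112323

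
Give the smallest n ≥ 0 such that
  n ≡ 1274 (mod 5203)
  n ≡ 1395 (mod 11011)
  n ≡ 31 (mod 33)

gcd(5203, 11011) = 121 and 121 | (1395 − 1274), so the pair is consistent; merging gives n ≡ 188582 (mod 473473), where 473473 = lcm(5203, 11011).
gcd(473473, 33) = 11 and 11 | (31 − 188582), so the pair is consistent; merging gives n ≡ 1135528 (mod 1420419), where 1420419 = lcm(473473, 33).
The solution is unique modulo lcm(5203, 11011, 33) = 1420419.

1135528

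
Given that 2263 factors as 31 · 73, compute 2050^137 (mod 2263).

388

Mod 31: 2050 ≡ 4; by Fermat, exponent reduces to 137 mod 30 = 17; 4^17 ≡ 16 (mod 31).
Mod 73: 2050 ≡ 6; by Fermat, exponent reduces to 137 mod 72 = 65; 6^65 ≡ 23 (mod 73).
Combine by CRT: x ≡ 16 (mod 31), x ≡ 23 (mod 73) ⇒ x ≡ 388 (mod 2263).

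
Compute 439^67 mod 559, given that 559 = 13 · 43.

283

Mod 13: 439 ≡ 10; by Fermat, exponent reduces to 67 mod 12 = 7; 10^7 ≡ 10 (mod 13).
Mod 43: 439 ≡ 9; by Fermat, exponent reduces to 67 mod 42 = 25; 9^25 ≡ 25 (mod 43).
Combine by CRT: x ≡ 10 (mod 13), x ≡ 25 (mod 43) ⇒ x ≡ 283 (mod 559).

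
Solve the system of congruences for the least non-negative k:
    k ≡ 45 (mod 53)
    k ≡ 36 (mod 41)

Combine the congruences pairwise.
From k ≡ 45 (mod 53) write k = 45 + 53t. Substituting into k ≡ 36 (mod 41) gives 53t ≡ 32 (mod 41), and since 12⁻¹ ≡ 24 (mod 41), t ≡ 30. Hence k ≡ 45 + 53·30 = 1635 (mod 2173).

1635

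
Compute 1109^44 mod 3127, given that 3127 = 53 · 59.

1202

Mod 53: 1109 ≡ 49; 49^44 ≡ 36 (mod 53).
Mod 59: 1109 ≡ 47; 47^44 ≡ 22 (mod 59).
Combine by CRT: x ≡ 36 (mod 53), x ≡ 22 (mod 59) ⇒ x ≡ 1202 (mod 3127).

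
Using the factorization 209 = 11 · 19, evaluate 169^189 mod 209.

58

Mod 11: 169 ≡ 4; by Fermat, exponent reduces to 189 mod 10 = 9; 4^9 ≡ 3 (mod 11).
Mod 19: 169 ≡ 17; by Fermat, exponent reduces to 189 mod 18 = 9; 17^9 ≡ 1 (mod 19).
Combine by CRT: x ≡ 3 (mod 11), x ≡ 1 (mod 19) ⇒ x ≡ 58 (mod 209).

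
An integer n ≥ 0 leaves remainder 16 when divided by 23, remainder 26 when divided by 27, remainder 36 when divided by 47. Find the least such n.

12068

The moduli are pairwise coprime; M = 23·27·47 = 29187.
M/23 = 1269; 1269 ≡ 4 (mod 23); 4·6 ≡ 1, so inverse 6.
M/27 = 1081; 1081 ≡ 1 (mod 27), inverse 1.
M/47 = 621; 621 ≡ 10 (mod 47); 10·33 ≡ 1, so inverse 33.
n ≡ 16·1269·6 + 26·1081·1 + 36·621·33 = 887678.
887678 mod 29187 = 12068.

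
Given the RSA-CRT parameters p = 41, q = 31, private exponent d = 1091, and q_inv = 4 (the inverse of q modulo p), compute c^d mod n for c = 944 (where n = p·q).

d_p = d mod (p−1) = 1091 mod 40 = 11; d_q = d mod (q−1) = 11.
m₁ = c^(d_p) mod p: c ≡ 1 (mod 41), and 1^11 mod 41 = 1.
m₂ = c^(d_q) mod q: c ≡ 14 (mod 31), and 14^11 mod 31 = 9.
h = q_inv·(m₁ − m₂) mod p = 4·(1 − 9) mod 41 = 9.
m = m₂ + h·q = 9 + 9·31 = 288.

288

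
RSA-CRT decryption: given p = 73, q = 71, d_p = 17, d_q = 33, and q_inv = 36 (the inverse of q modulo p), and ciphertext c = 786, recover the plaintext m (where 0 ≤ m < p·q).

4314

m₁ = c^(d_p) mod p: c ≡ 56 (mod 73), and 56^17 mod 73 = 7.
m₂ = c^(d_q) mod q: c ≡ 5 (mod 71), and 5^33 mod 71 = 54.
h = q_inv·(m₁ − m₂) mod p = 36·(7 − 54) mod 73 = 60.
m = m₂ + h·q = 54 + 60·71 = 4314.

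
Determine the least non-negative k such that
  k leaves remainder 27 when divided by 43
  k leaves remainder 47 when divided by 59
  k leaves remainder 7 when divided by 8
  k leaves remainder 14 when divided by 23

The moduli are pairwise coprime; N = 43·59·8·23 = 466808.
N/43 = 10856; 10856 ≡ 20 (mod 43); 20·28 ≡ 1, so inverse 28.
N/59 = 7912; 7912 ≡ 6 (mod 59); 6·10 ≡ 1, so inverse 10.
N/8 = 58351; 58351 ≡ 7 (mod 8); 7·7 ≡ 1, so inverse 7.
N/23 = 20296; 20296 ≡ 10 (mod 23); 10·7 ≡ 1, so inverse 7.
k ≡ 27·10856·28 + 47·7912·10 + 7·58351·7 + 14·20296·7 = 16773983.
16773983 mod 466808 = 435703.

435703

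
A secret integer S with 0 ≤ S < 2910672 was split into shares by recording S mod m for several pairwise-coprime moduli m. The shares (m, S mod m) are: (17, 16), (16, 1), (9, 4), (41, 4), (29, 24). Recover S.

The moduli are pairwise coprime; N = 17·16·9·41·29 = 2910672.
N/17 = 171216; 171216 ≡ 9 (mod 17); 9·2 ≡ 1, so inverse 2.
N/16 = 181917; 181917 ≡ 13 (mod 16); 13·5 ≡ 1, so inverse 5.
N/9 = 323408; 323408 ≡ 2 (mod 9); 2·5 ≡ 1, so inverse 5.
N/41 = 70992; 70992 ≡ 21 (mod 41); 21·2 ≡ 1, so inverse 2.
N/29 = 100368; 100368 ≡ 28 (mod 29); 28·28 ≡ 1, so inverse 28.
S ≡ 16·171216·2 + 1·181917·5 + 4·323408·5 + 4·70992·2 + 24·100368·28 = 80871889.
80871889 mod 2910672 = 2283745.

2283745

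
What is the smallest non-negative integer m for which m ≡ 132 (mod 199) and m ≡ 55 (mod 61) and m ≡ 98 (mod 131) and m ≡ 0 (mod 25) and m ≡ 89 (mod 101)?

682551625

Combine the congruences pairwise.
From m ≡ 132 (mod 199) write m = 132 + 199t. Substituting into m ≡ 55 (mod 61) gives 199t ≡ 45 (mod 61), and since 16⁻¹ ≡ 42 (mod 61), t ≡ 60. Hence m ≡ 132 + 199·60 = 12072 (mod 12139).
From m ≡ 12072 (mod 12139) write m = 12072 + 12139t. Substituting into m ≡ 98 (mod 131) gives 12139t ≡ 78 (mod 131), and since 87⁻¹ ≡ 128 (mod 131), t ≡ 28. Hence m ≡ 12072 + 12139·28 = 351964 (mod 1590209).
From m ≡ 351964 (mod 1590209) write m = 351964 + 1590209t. Substituting into m ≡ 0 (mod 25) gives 1590209t ≡ 11 (mod 25), and since 9⁻¹ ≡ 14 (mod 25), t ≡ 4. Hence m ≡ 351964 + 1590209·4 = 6712800 (mod 39755225).
From m ≡ 6712800 (mod 39755225) write m = 6712800 + 39755225t. Substituting into m ≡ 89 (mod 101) gives 39755225t ≡ 52 (mod 101), and since 9⁻¹ ≡ 45 (mod 101), t ≡ 17. Hence m ≡ 6712800 + 39755225·17 = 682551625 (mod 4015277725).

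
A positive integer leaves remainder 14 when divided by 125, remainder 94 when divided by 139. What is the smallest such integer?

4264

Combine the congruences pairwise.
From k ≡ 14 (mod 125) write k = 14 + 125t. Substituting into k ≡ 94 (mod 139) gives 125t ≡ 80 (mod 139), and since 125⁻¹ ≡ 129 (mod 139), t ≡ 34. Hence k ≡ 14 + 125·34 = 4264 (mod 17375).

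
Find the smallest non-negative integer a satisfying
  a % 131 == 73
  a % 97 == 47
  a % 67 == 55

211507

The moduli are pairwise coprime; N = 131·97·67 = 851369.
N/131 = 6499; 6499 ≡ 80 (mod 131); 80·113 ≡ 1, so inverse 113.
N/97 = 8777; 8777 ≡ 47 (mod 97); 47·64 ≡ 1, so inverse 64.
N/67 = 12707; 12707 ≡ 44 (mod 67); 44·32 ≡ 1, so inverse 32.
a ≡ 73·6499·113 + 47·8777·64 + 55·12707·32 = 102375787.
102375787 mod 851369 = 211507.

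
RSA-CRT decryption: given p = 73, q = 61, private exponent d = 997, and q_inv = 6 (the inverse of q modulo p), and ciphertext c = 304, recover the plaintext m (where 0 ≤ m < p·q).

d_p = d mod (p−1) = 997 mod 72 = 61; d_q = d mod (q−1) = 37.
m₁ = c^(d_p) mod p: c ≡ 12 (mod 73), and 12^61 mod 73 = 23.
m₂ = c^(d_q) mod q: c ≡ 60 (mod 61), and 60^37 mod 61 = 60.
h = q_inv·(m₁ − m₂) mod p = 6·(23 − 60) mod 73 = 70.
m = m₂ + h·q = 60 + 70·61 = 4330.

4330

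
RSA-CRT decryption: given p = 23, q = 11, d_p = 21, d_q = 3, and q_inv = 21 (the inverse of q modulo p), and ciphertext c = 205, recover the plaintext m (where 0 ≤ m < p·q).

57

m₁ = c^(d_p) mod p: c ≡ 21 (mod 23), and 21^21 mod 23 = 11.
m₂ = c^(d_q) mod q: c ≡ 7 (mod 11), and 7^3 mod 11 = 2.
h = q_inv·(m₁ − m₂) mod p = 21·(11 − 2) mod 23 = 5.
m = m₂ + h·q = 2 + 5·11 = 57.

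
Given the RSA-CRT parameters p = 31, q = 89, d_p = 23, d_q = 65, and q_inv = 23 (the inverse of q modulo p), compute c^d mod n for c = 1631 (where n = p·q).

1373

m₁ = c^(d_p) mod p: c ≡ 19 (mod 31), and 19^23 mod 31 = 9.
m₂ = c^(d_q) mod q: c ≡ 29 (mod 89), and 29^65 mod 89 = 38.
h = q_inv·(m₁ − m₂) mod p = 23·(9 − 38) mod 31 = 15.
m = m₂ + h·q = 38 + 15·89 = 1373.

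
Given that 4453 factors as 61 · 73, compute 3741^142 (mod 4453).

2352

Mod 61: 3741 ≡ 20; by Fermat, exponent reduces to 142 mod 60 = 22; 20^22 ≡ 34 (mod 61).
Mod 73: 3741 ≡ 18; by Fermat, exponent reduces to 142 mod 72 = 70; 18^70 ≡ 16 (mod 73).
Combine by CRT: x ≡ 34 (mod 61), x ≡ 16 (mod 73) ⇒ x ≡ 2352 (mod 4453).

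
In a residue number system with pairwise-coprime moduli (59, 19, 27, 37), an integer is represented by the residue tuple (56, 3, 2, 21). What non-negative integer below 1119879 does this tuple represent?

885764

From x ≡ 56 (mod 59) write x = 56 + 59t. Substituting into x ≡ 3 (mod 19) gives 59t ≡ 4 (mod 19), and since 2⁻¹ ≡ 10 (mod 19), t ≡ 2. Hence x ≡ 56 + 59·2 = 174 (mod 1121).
From x ≡ 174 (mod 1121) write x = 174 + 1121t. Substituting into x ≡ 2 (mod 27) gives 1121t ≡ 17 (mod 27), and since 14⁻¹ ≡ 2 (mod 27), t ≡ 7. Hence x ≡ 174 + 1121·7 = 8021 (mod 30267).
From x ≡ 8021 (mod 30267) write x = 8021 + 30267t. Substituting into x ≡ 21 (mod 37) gives 30267t ≡ 29 (mod 37), and since 1⁻¹ ≡ 1 (mod 37), t ≡ 29. Hence x ≡ 8021 + 30267·29 = 885764 (mod 1119879).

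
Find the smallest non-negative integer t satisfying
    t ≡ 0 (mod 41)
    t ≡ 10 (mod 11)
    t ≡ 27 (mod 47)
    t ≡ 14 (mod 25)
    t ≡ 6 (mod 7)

733039

Combine the congruences pairwise.
From t ≡ 0 (mod 41) write t = 0 + 41s. Substituting into t ≡ 10 (mod 11) gives 41s ≡ 10 (mod 11), and since 8⁻¹ ≡ 7 (mod 11), s ≡ 4. Hence t ≡ 0 + 41·4 = 164 (mod 451).
From t ≡ 164 (mod 451) write t = 164 + 451s. Substituting into t ≡ 27 (mod 47) gives 451s ≡ 4 (mod 47), and since 28⁻¹ ≡ 42 (mod 47), s ≡ 27. Hence t ≡ 164 + 451·27 = 12341 (mod 21197).
From t ≡ 12341 (mod 21197) write t = 12341 + 21197s. Substituting into t ≡ 14 (mod 25) gives 21197s ≡ 23 (mod 25), and since 22⁻¹ ≡ 8 (mod 25), s ≡ 9. Hence t ≡ 12341 + 21197·9 = 203114 (mod 529925).
From t ≡ 203114 (mod 529925) write t = 203114 + 529925s. Substituting into t ≡ 6 (mod 7) gives 529925s ≡ 4 (mod 7), and since 4⁻¹ ≡ 2 (mod 7), s ≡ 1. Hence t ≡ 203114 + 529925·1 = 733039 (mod 3709475).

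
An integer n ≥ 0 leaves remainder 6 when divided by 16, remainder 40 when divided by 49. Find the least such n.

726

Combine the congruences pairwise.
From n ≡ 6 (mod 16) write n = 6 + 16t. Substituting into n ≡ 40 (mod 49) gives 16t ≡ 34 (mod 49), and since 16⁻¹ ≡ 46 (mod 49), t ≡ 45. Hence n ≡ 6 + 16·45 = 726 (mod 784).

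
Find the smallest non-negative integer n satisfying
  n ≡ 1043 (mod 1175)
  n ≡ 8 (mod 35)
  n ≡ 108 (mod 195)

147918

gcd(1175, 35) = 5 and 5 | (8 − 1043), so the pair is consistent; merging gives n ≡ 8093 (mod 8225), where 8225 = lcm(1175, 35).
gcd(8225, 195) = 5 and 5 | (108 − 8093), so the pair is consistent; merging gives n ≡ 147918 (mod 320775), where 320775 = lcm(8225, 195).
The solution is unique modulo lcm(1175, 35, 195) = 320775.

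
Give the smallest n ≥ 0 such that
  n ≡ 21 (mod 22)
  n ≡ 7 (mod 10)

gcd(22, 10) = 2 and 2 | (7 − 21), so the pair is consistent; merging gives n ≡ 87 (mod 110), where 110 = lcm(22, 10).
The solution is unique modulo lcm(22, 10) = 110.

87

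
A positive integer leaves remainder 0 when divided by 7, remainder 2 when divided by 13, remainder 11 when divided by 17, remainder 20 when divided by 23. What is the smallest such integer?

21686

The moduli are pairwise coprime; N = 7·13·17·23 = 35581.
N/7 = 5083; 5083 ≡ 1 (mod 7), inverse 1.
N/13 = 2737; 2737 ≡ 7 (mod 13); 7·2 ≡ 1, so inverse 2.
N/17 = 2093; 2093 ≡ 2 (mod 17); 2·9 ≡ 1, so inverse 9.
N/23 = 1547; 1547 ≡ 6 (mod 23); 6·4 ≡ 1, so inverse 4.
a ≡ 0·5083·1 + 2·2737·2 + 11·2093·9 + 20·1547·4 = 341915.
341915 mod 35581 = 21686.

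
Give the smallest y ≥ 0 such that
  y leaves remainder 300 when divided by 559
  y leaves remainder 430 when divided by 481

Combine the congruences pairwise.
gcd(559, 481) = 13 and 13 | (430 − 300), so the pair is consistent; merging gives y ≡ 8126 (mod 20683), where 20683 = lcm(559, 481).
The solution is unique modulo lcm(559, 481) = 20683.

8126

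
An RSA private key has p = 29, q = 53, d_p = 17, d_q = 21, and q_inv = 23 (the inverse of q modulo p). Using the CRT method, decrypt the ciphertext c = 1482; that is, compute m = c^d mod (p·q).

m₁ = c^(d_p) mod p: c ≡ 3 (mod 29), and 3^17 mod 29 = 2.
m₂ = c^(d_q) mod q: c ≡ 51 (mod 53), and 51^21 mod 53 = 5.
h = q_inv·(m₁ − m₂) mod p = 23·(2 − 5) mod 29 = 18.
m = m₂ + h·q = 5 + 18·53 = 959.

959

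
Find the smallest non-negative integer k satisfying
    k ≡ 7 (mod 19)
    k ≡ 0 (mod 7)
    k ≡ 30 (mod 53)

6125

The moduli are pairwise coprime; N = 19·7·53 = 7049.
N/19 = 371; 371 ≡ 10 (mod 19); 10·2 ≡ 1, so inverse 2.
N/7 = 1007; 1007 ≡ 6 (mod 7); 6·6 ≡ 1, so inverse 6.
N/53 = 133; 133 ≡ 27 (mod 53); 27·2 ≡ 1, so inverse 2.
k ≡ 7·371·2 + 0·1007·6 + 30·133·2 = 13174.
13174 mod 7049 = 6125.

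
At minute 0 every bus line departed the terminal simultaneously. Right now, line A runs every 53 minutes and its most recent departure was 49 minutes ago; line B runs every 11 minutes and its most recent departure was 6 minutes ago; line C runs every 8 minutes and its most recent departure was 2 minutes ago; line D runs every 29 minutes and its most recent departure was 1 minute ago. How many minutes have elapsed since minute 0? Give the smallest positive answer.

102922

The moduli are pairwise coprime; N = 53·11·8·29 = 135256.
N/53 = 2552; 2552 ≡ 8 (mod 53); 8·20 ≡ 1, so inverse 20.
N/11 = 12296; 12296 ≡ 9 (mod 11); 9·5 ≡ 1, so inverse 5.
N/8 = 16907; 16907 ≡ 3 (mod 8); 3·3 ≡ 1, so inverse 3.
N/29 = 4664; 4664 ≡ 24 (mod 29); 24·23 ≡ 1, so inverse 23.
t ≡ 49·2552·20 + 6·12296·5 + 2·16907·3 + 1·4664·23 = 3078554.
3078554 mod 135256 = 102922.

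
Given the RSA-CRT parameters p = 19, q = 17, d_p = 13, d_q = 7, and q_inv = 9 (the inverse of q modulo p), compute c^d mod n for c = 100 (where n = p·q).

m₁ = c^(d_p) mod p: c ≡ 5 (mod 19), and 5^13 mod 19 = 17.
m₂ = c^(d_q) mod q: c ≡ 15 (mod 17), and 15^7 mod 17 = 8.
h = q_inv·(m₁ − m₂) mod p = 9·(17 − 8) mod 19 = 5.
m = m₂ + h·q = 8 + 5·17 = 93.

93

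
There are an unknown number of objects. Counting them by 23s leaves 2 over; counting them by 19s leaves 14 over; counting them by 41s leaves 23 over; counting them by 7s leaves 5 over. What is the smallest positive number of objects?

The moduli are pairwise coprime; M = 23·19·41·7 = 125419.
M/23 = 5453; 5453 ≡ 2 (mod 23); 2·12 ≡ 1, so inverse 12.
M/19 = 6601; 6601 ≡ 8 (mod 19); 8·12 ≡ 1, so inverse 12.
M/41 = 3059; 3059 ≡ 25 (mod 41); 25·23 ≡ 1, so inverse 23.
M/7 = 17917; 17917 ≡ 4 (mod 7); 4·2 ≡ 1, so inverse 2.
N ≡ 2·5453·12 + 14·6601·12 + 23·3059·23 + 5·17917·2 = 3037221.
3037221 mod 125419 = 27165.

27165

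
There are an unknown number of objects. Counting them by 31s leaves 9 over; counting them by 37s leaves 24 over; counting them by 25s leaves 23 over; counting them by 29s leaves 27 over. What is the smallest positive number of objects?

The moduli are pairwise coprime; M = 31·37·25·29 = 831575.
M/31 = 26825; 26825 ≡ 10 (mod 31); 10·28 ≡ 1, so inverse 28.
M/37 = 22475; 22475 ≡ 16 (mod 37); 16·7 ≡ 1, so inverse 7.
M/25 = 33263; 33263 ≡ 13 (mod 25); 13·2 ≡ 1, so inverse 2.
M/29 = 28675; 28675 ≡ 23 (mod 29); 23·24 ≡ 1, so inverse 24.
N ≡ 9·26825·28 + 24·22475·7 + 23·33263·2 + 27·28675·24 = 30647198.
30647198 mod 831575 = 710498.

710498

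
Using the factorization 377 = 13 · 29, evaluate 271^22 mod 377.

Mod 13: 271 ≡ 11; by Fermat, exponent reduces to 22 mod 12 = 10; 11^10 ≡ 10 (mod 13).
Mod 29: 271 ≡ 10; 10^22 ≡ 4 (mod 29).
Combine by CRT: x ≡ 10 (mod 13), x ≡ 4 (mod 29) ⇒ x ≡ 62 (mod 377).

62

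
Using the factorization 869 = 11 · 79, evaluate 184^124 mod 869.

730

Mod 11: 184 ≡ 8; by Fermat, exponent reduces to 124 mod 10 = 4; 8^4 ≡ 4 (mod 11).
Mod 79: 184 ≡ 26; by Fermat, exponent reduces to 124 mod 78 = 46; 26^46 ≡ 19 (mod 79).
Combine by CRT: x ≡ 4 (mod 11), x ≡ 19 (mod 79) ⇒ x ≡ 730 (mod 869).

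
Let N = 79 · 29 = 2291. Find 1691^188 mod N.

16

Mod 79: 1691 ≡ 32; by Fermat, exponent reduces to 188 mod 78 = 32; 32^32 ≡ 16 (mod 79).
Mod 29: 1691 ≡ 9; by Fermat, exponent reduces to 188 mod 28 = 20; 9^20 ≡ 16 (mod 29).
Combine by CRT: x ≡ 16 (mod 79), x ≡ 16 (mod 29) ⇒ x ≡ 16 (mod 2291).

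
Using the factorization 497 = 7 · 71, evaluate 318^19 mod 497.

465

Mod 7: 318 ≡ 3; by Fermat, exponent reduces to 19 mod 6 = 1; 3^1 ≡ 3 (mod 7).
Mod 71: 318 ≡ 34; 34^19 ≡ 39 (mod 71).
Combine by CRT: x ≡ 3 (mod 7), x ≡ 39 (mod 71) ⇒ x ≡ 465 (mod 497).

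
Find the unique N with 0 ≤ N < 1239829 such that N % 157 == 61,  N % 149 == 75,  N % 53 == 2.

1082262

The moduli are pairwise coprime; M = 157·149·53 = 1239829.
M/157 = 7897; 7897 ≡ 47 (mod 157); 47·147 ≡ 1, so inverse 147.
M/149 = 8321; 8321 ≡ 126 (mod 149); 126·136 ≡ 1, so inverse 136.
M/53 = 23393; 23393 ≡ 20 (mod 53); 20·8 ≡ 1, so inverse 8.
N ≡ 61·7897·147 + 75·8321·136 + 2·23393·8 = 156060887.
156060887 mod 1239829 = 1082262.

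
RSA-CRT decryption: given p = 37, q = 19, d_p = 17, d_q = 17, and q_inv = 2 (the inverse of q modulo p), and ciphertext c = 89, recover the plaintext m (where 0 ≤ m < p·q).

402

m₁ = c^(d_p) mod p: c ≡ 15 (mod 37), and 15^17 mod 37 = 32.
m₂ = c^(d_q) mod q: c ≡ 13 (mod 19), and 13^17 mod 19 = 3.
h = q_inv·(m₁ − m₂) mod p = 2·(32 − 3) mod 37 = 21.
m = m₂ + h·q = 3 + 21·19 = 402.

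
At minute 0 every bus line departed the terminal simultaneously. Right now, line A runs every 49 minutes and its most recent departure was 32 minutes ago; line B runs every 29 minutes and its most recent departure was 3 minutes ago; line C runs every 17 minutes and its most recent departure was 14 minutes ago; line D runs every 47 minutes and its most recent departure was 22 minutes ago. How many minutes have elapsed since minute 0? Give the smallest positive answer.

From t ≡ 32 (mod 49) write t = 32 + 49s. Substituting into t ≡ 3 (mod 29) gives 49s ≡ 0 (mod 29), and since 20⁻¹ ≡ 16 (mod 29), s ≡ 0. Hence t ≡ 32 + 49·0 = 32 (mod 1421).
From t ≡ 32 (mod 1421) write t = 32 + 1421s. Substituting into t ≡ 14 (mod 17) gives 1421s ≡ 16 (mod 17), and since 10⁻¹ ≡ 12 (mod 17), s ≡ 5. Hence t ≡ 32 + 1421·5 = 7137 (mod 24157).
From t ≡ 7137 (mod 24157) write t = 7137 + 24157s. Substituting into t ≡ 22 (mod 47) gives 24157s ≡ 29 (mod 47), and since 46⁻¹ ≡ 46 (mod 47), s ≡ 18. Hence t ≡ 7137 + 24157·18 = 441963 (mod 1135379).

441963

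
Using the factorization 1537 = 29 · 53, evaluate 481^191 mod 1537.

1172

Mod 29: 481 ≡ 17; by Fermat, exponent reduces to 191 mod 28 = 23; 17^23 ≡ 12 (mod 29).
Mod 53: 481 ≡ 4; by Fermat, exponent reduces to 191 mod 52 = 35; 4^35 ≡ 6 (mod 53).
Combine by CRT: x ≡ 12 (mod 29), x ≡ 6 (mod 53) ⇒ x ≡ 1172 (mod 1537).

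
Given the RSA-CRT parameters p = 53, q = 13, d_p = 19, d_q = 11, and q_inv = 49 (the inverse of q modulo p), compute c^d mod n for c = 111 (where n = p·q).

353

m₁ = c^(d_p) mod p: c ≡ 5 (mod 53), and 5^19 mod 53 = 35.
m₂ = c^(d_q) mod q: c ≡ 7 (mod 13), and 7^11 mod 13 = 2.
h = q_inv·(m₁ − m₂) mod p = 49·(35 − 2) mod 53 = 27.
m = m₂ + h·q = 2 + 27·13 = 353.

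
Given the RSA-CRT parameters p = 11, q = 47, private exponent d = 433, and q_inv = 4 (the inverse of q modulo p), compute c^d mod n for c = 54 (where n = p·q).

153

d_p = d mod (p−1) = 433 mod 10 = 3; d_q = d mod (q−1) = 19.
m₁ = c^(d_p) mod p: c ≡ 10 (mod 11), and 10^3 mod 11 = 10.
m₂ = c^(d_q) mod q: c ≡ 7 (mod 47), and 7^19 mod 47 = 12.
h = q_inv·(m₁ − m₂) mod p = 4·(10 − 12) mod 11 = 3.
m = m₂ + h·q = 12 + 3·47 = 153.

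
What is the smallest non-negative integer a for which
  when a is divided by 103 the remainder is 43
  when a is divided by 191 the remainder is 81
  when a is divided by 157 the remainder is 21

The moduli are pairwise coprime; N = 103·191·157 = 3088661.
N/103 = 29987; 29987 ≡ 14 (mod 103); 14·81 ≡ 1, so inverse 81.
N/191 = 16171; 16171 ≡ 127 (mod 191); 127·188 ≡ 1, so inverse 188.
N/157 = 19673; 19673 ≡ 48 (mod 157); 48·36 ≡ 1, so inverse 36.
a ≡ 43·29987·81 + 81·16171·188 + 21·19673·36 = 365569497.
365569497 mod 3088661 = 1107499.

1107499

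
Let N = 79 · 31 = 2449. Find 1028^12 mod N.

1

Mod 79: 1028 ≡ 1; 1^12 ≡ 1 (mod 79).
Mod 31: 1028 ≡ 5; 5^12 ≡ 1 (mod 31).
Combine by CRT: x ≡ 1 (mod 79), x ≡ 1 (mod 31) ⇒ x ≡ 1 (mod 2449).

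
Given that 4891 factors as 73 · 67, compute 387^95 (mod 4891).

4025

Mod 73: 387 ≡ 22; by Fermat, exponent reduces to 95 mod 72 = 23; 22^23 ≡ 10 (mod 73).
Mod 67: 387 ≡ 52; by Fermat, exponent reduces to 95 mod 66 = 29; 52^29 ≡ 5 (mod 67).
Combine by CRT: x ≡ 10 (mod 73), x ≡ 5 (mod 67) ⇒ x ≡ 4025 (mod 4891).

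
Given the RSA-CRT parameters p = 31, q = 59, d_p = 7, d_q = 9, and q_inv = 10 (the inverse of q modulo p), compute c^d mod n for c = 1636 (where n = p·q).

m₁ = c^(d_p) mod p: c ≡ 24 (mod 31), and 24^7 mod 31 = 3.
m₂ = c^(d_q) mod q: c ≡ 43 (mod 59), and 43^9 mod 59 = 10.
h = q_inv·(m₁ − m₂) mod p = 10·(3 − 10) mod 31 = 23.
m = m₂ + h·q = 10 + 23·59 = 1367.

1367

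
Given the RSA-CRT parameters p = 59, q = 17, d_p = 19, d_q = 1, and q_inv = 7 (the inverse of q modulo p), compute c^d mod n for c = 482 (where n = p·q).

m₁ = c^(d_p) mod p: c ≡ 10 (mod 59), and 10^19 mod 59 = 33.
m₂ = c^(d_q) mod q: c ≡ 6 (mod 17), and 6^1 mod 17 = 6.
h = q_inv·(m₁ − m₂) mod p = 7·(33 − 6) mod 59 = 12.
m = m₂ + h·q = 6 + 12·17 = 210.

210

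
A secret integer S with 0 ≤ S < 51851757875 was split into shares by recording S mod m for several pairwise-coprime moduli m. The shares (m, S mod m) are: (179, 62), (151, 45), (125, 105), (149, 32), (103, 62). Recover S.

15019960230

The moduli are pairwise coprime; N = 179·151·125·149·103 = 51851757875.
N/179 = 289674625; 289674625 ≡ 178 (mod 179); 178·178 ≡ 1, so inverse 178.
N/151 = 343389125; 343389125 ≡ 25 (mod 151); 25·145 ≡ 1, so inverse 145.
N/125 = 414814063; 414814063 ≡ 63 (mod 125); 63·2 ≡ 1, so inverse 2.
N/149 = 347998375; 347998375 ≡ 84 (mod 149); 84·55 ≡ 1, so inverse 55.
N/103 = 503415125; 503415125 ≡ 50 (mod 103); 50·68 ≡ 1, so inverse 68.
S ≡ 62·289674625·178 + 45·343389125·145 + 105·414814063·2 + 32·347998375·55 + 62·503415125·68 = 8259449462355.
8259449462355 mod 51851757875 = 15019960230.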